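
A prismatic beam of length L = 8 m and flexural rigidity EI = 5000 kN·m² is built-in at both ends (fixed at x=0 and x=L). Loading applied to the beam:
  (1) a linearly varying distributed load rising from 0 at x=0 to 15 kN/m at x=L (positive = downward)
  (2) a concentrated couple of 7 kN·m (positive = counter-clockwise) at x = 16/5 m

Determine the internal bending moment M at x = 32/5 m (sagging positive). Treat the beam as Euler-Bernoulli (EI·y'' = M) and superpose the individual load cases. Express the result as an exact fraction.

M(32/5) = 188/125 kN·m

Load 1 — triangular load w₀=15 kN/m (0→w₀ over full span):
  M_1 = 3w₀Lx/20 - w₀L²/30 - w₀x³/(6L) = 3·15·8·(32/5)/20 - 15·8²/30 - 15·(32/5)³/(6·8) = 32/25 kN·m
Load 2 — applied couple M₀=7 kN·m at a=16/5 m (b=L-a=24/5):
  M_2 = R_Ax - M_A - M₀  [x>a] with R_A=63/50, M_A=21/25 = (63/50)·(32/5) - (21/25) - 7 = 28/125 kN·m
Superposition: M = Σ M_i = 188/125 kN·m ≈ 1.504000 kN·m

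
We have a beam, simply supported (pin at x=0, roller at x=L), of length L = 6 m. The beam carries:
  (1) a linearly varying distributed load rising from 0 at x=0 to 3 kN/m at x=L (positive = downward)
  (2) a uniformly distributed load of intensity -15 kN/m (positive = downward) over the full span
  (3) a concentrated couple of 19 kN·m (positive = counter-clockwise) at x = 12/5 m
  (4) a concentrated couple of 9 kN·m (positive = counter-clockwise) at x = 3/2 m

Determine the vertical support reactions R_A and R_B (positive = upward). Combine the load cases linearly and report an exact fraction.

R_A = -112/3 kN, R_B = -131/3 kN

Load 1 — triangular load w₀=3 kN/m (0→w₀ over full span):
  R_A = w₀L/6 = 3·6/6 = 3 kN
  R_B = w₀L/3 = 3·6/3 = 6 kN
Load 2 — uniform load w=-15 kN/m over full span:
  R_A = wL/2 = (-15)·6/2 = -45 kN
  R_B = wL/2 = (-15)·6/2 = -45 kN
Load 3 — applied couple M₀=19 kN·m at a=12/5 m (b=L-a=18/5):
  R_A = M₀/L = 19/6 kN
  R_B = -M₀/L = -19/6 kN
Load 4 — applied couple M₀=9 kN·m at a=3/2 m (b=L-a=9/2):
  R_A = M₀/L = 9/6 = 3/2 kN
  R_B = -M₀/L = -9/6 = -3/2 kN
Superposition: R_A = -112/3 kN, R_B = -131/3 kN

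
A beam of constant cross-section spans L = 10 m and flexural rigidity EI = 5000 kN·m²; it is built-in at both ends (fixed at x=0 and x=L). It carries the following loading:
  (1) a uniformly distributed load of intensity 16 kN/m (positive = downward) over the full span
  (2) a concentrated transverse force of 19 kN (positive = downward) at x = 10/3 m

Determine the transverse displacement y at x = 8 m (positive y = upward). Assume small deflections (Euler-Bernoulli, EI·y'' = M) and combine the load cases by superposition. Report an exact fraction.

Load 1 — uniform load w=16 kN/m over full span:
  y_1 = -wx²(L-x)²/(24EI) = -16·8²·(10-8)²/(24·5000) = -64/1875 m
Load 2 — point force P=19 kN at a=10/3 m (b=L-a=20/3):
  y_2 = -Pa²(L-x)²(3bL-(3b+a)(L-x))/(6L³EI)  [x>a] = -19·(10/3)²·(10-8)²·(3·(20/3)·10-(3·(20/3)+(10/3))·(10-8))/(6·10³·5000) = -437/101250 m
Superposition: y = Σ y_i = -3893/101250 m ≈ -0.038449 m

y(8) = -3893/101250 m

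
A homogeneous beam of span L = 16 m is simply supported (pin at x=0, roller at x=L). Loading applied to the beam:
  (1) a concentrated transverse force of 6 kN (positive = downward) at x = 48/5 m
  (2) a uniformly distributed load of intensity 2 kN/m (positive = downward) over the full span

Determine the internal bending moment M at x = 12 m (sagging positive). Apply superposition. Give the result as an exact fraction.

M(12) = 312/5 kN·m

Load 1 — point force P=6 kN at a=48/5 m (b=L-a=32/5):
  M_1 = Pa(L-x)/L  [x>a] = 6·(48/5)·(16-12)/16 = 72/5 kN·m
Load 2 — uniform load w=2 kN/m over full span:
  M_2 = wx(L-x)/2 = 2·12·(16-12)/2 = 48 kN·m
Superposition: M = Σ M_i = 312/5 kN·m ≈ 62.400000 kN·m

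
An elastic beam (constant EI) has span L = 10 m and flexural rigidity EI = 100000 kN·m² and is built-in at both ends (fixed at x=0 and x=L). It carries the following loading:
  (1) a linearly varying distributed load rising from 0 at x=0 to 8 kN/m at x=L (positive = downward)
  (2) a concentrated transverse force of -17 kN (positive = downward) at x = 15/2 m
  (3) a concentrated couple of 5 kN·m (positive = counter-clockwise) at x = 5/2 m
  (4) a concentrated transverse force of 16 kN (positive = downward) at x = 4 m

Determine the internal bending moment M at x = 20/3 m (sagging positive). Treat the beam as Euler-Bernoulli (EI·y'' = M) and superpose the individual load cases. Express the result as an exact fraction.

M(20/3) = 465809/64800 kN·m

Load 1 — triangular load w₀=8 kN/m (0→w₀ over full span):
  M_1 = 3w₀Lx/20 - w₀L²/30 - w₀x³/(6L) = 3·8·10·(20/3)/20 - 8·10²/30 - 8·(20/3)³/(6·10) = 1120/81 kN·m
Load 2 — point force P=-17 kN at a=15/2 m (b=L-a=5/2):
  M_2 = Pb²(3a+b)x/L³ - Pab²/L²  [x≤a] = (-17)·(5/2)²·(3·(15/2)+(5/2))·(20/3)/10³ - (-17)·(15/2)·(5/2)²/10² = -935/96 kN·m
Load 3 — applied couple M₀=5 kN·m at a=5/2 m (b=L-a=15/2):
  M_3 = R_Ax - M_A - M₀  [x>a] with R_A=9/16, M_A=-15/16 = (9/16)·(20/3) - (-15/16) - 5 = -5/16 kN·m
Load 4 — point force P=16 kN at a=4 m (b=L-a=6):
  M_4 = Pa²(a+3b)(L-x)/L³ - Pa²b/L²  [x>a] = 16·4²·(4+3·6)·(10-(20/3))/10³ - 16·4²·6/10² = 256/75 kN·m
Superposition: M = Σ M_i = 465809/64800 kN·m ≈ 7.188410 kN·m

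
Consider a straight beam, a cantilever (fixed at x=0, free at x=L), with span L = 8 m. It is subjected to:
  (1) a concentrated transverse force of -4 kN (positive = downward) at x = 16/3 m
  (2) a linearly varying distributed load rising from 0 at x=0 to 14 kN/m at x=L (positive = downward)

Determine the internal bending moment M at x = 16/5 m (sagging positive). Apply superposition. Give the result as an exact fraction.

M(16/5) = -45184/375 kN·m

Load 1 — point force P=-4 kN at a=16/3 m (b=L-a=8/3):
  M_1 = -P(a-x)  [x≤a] = -(-4)·((16/3)-(16/5)) = 128/15 kN·m
Load 2 — triangular load w₀=14 kN/m (0→w₀ over full span):
  M_2 = w₀Lx/2 - w₀L²/3 - w₀x³/(6L) = 14·8·(16/5)/2 - 14·8²/3 - 14·(16/5)³/(6·8) = -16128/125 kN·m
Superposition: M = Σ M_i = -45184/375 kN·m ≈ -120.490667 kN·m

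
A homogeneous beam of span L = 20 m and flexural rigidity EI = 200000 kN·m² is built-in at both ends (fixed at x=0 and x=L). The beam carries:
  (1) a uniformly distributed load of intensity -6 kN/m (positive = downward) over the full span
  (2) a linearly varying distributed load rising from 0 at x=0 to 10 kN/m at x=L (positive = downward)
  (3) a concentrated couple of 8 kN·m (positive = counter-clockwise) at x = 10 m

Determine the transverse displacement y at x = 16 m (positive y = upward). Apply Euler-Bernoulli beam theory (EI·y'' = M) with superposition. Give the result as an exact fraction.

Load 1 — uniform load w=-6 kN/m over full span:
  y_1 = -wx²(L-x)²/(24EI) = -(-6)·16²·(20-16)²/(24·200000) = 16/3125 m
Load 2 — triangular load w₀=10 kN/m (0→w₀ over full span):
  y_2 = -w₀x²(L-x)²(x+2L)/(120LEI) = -10·16²·(20-16)²·(16+2·20)/(120·20·200000) = -224/46875 m
Load 3 — applied couple M₀=8 kN·m at a=10 m (b=L-a=10):
  y_3 = (R_Ax³/6 - M_Ax²/2 - M₀(x-a)²/2)/EI  [x>a] with R_A=3/5, M_A=2 = ((3/5)·16³/6 - 2·16²/2 - 8·(16-10)²/2)/200000 = 3/62500 m
Superposition: y = Σ y_i = 73/187500 m ≈ 0.000389 m

y(16) = 73/187500 m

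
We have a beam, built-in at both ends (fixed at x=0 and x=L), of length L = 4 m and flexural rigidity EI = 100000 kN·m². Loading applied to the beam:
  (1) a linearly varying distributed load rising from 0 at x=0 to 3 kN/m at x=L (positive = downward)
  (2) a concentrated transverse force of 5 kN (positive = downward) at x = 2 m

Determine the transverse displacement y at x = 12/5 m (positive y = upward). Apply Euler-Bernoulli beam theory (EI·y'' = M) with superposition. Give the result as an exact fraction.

y(12/5) = -7183/292968750 m

Load 1 — triangular load w₀=3 kN/m (0→w₀ over full span):
  y_1 = -w₀x²(L-x)²(x+2L)/(120LEI) = -3·(12/5)²·(4-(12/5))²·((12/5)+2·4)/(120·4·100000) = -468/48828125 m
Load 2 — point force P=5 kN at a=2 m (b=L-a=2):
  y_2 = -Pa²(L-x)²(3bL-(3b+a)(L-x))/(6L³EI)  [x>a] = -5·2²·(4-(12/5))²·(3·2·4-(3·2+2)·(4-(12/5)))/(6·4³·100000) = -7/468750 m
Superposition: y = Σ y_i = -7183/292968750 m ≈ -0.000025 m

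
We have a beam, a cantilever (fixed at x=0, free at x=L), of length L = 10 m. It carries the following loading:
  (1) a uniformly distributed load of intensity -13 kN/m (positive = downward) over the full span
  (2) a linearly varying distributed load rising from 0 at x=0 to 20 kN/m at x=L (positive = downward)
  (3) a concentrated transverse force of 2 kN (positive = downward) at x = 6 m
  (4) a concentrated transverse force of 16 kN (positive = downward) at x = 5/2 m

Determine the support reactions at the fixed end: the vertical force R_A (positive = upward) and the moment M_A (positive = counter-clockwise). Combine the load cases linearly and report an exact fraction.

R_A = -12 kN, M_A = 206/3 kN·m

Load 1 — uniform load w=-13 kN/m over full span:
  R_A = wL = (-13)·10 = -130 kN
  M_A = wL²/2 = (-13)·10²/2 = -650 kN·m
Load 2 — triangular load w₀=20 kN/m (0→w₀ over full span):
  R_A = w₀L/2 = 20·10/2 = 100 kN
  M_A = w₀L²/3 = 20·10²/3 = 2000/3 kN·m
Load 3 — point force P=2 kN at a=6 m (b=L-a=4):
  R_A = P = 2 kN
  M_A = Pa = 2·6 = 12 kN·m
Load 4 — point force P=16 kN at a=5/2 m (b=L-a=15/2):
  R_A = P = 16 kN
  M_A = Pa = 16·(5/2) = 40 kN·m
Superposition: R_A = -12 kN, M_A = 206/3 kN·m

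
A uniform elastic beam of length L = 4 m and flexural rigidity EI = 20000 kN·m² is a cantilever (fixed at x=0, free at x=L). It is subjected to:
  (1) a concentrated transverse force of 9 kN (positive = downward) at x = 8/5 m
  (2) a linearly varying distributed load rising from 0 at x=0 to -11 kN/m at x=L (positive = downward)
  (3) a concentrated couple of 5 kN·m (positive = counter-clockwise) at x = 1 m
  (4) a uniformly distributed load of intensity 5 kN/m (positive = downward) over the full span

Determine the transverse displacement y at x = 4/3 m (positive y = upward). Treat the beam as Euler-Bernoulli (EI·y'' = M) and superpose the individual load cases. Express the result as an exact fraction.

Load 1 — point force P=9 kN at a=8/5 m (b=L-a=12/5):
  y_1 = -Px²(3a-x)/(6EI)  [x≤a] = -9·(4/3)²·(3·(8/5)-(4/3))/(6·20000) = -13/28125 m
Load 2 — triangular load w₀=-11 kN/m (0→w₀ over full span):
  y_2 = (w₀Lx³/12-w₀L²x²/6-w₀x⁵/(120L))/EI = ((-11)·4·(4/3)³/12-(-11)·4²·(4/3)²/6-(-11)·(4/3)⁵/(120·4))/20000 = 4961/2278125 m
Load 3 — applied couple M₀=5 kN·m at a=1 m (b=L-a=3):
  y_3 = M₀a(2x-a)/(2EI)  [x>a] = 5·1·(2·(4/3)-1)/(2·20000) = 1/4800 m
Load 4 — uniform load w=5 kN/m over full span:
  y_4 = -wx²(x²-4Lx+6L²)/(24EI) = -5·(4/3)²·((4/3)²-4·4·(4/3)+6·4²)/(24·20000) = -43/30375 m
Superposition: y = Σ y_i = 74087/145800000 m ≈ 0.000508 m

y(4/3) = 74087/145800000 m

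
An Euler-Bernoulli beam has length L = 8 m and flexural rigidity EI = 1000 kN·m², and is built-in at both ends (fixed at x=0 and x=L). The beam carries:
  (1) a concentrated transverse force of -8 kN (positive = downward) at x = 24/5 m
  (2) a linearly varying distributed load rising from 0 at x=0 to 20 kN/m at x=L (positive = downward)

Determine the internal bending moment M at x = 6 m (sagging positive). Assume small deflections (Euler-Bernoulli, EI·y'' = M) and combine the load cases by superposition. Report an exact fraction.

M(6) = 3818/375 kN·m

Load 1 — point force P=-8 kN at a=24/5 m (b=L-a=16/5):
  M_1 = Pa²(a+3b)(L-x)/L³ - Pa²b/L²  [x>a] = (-8)·(24/5)²·((24/5)+3·(16/5))·(8-6)/8³ - (-8)·(24/5)²·(16/5)/8² = -144/125 kN·m
Load 2 — triangular load w₀=20 kN/m (0→w₀ over full span):
  M_2 = 3w₀Lx/20 - w₀L²/30 - w₀x³/(6L) = 3·20·8·6/20 - 20·8²/30 - 20·6³/(6·8) = 34/3 kN·m
Superposition: M = Σ M_i = 3818/375 kN·m ≈ 10.181333 kN·m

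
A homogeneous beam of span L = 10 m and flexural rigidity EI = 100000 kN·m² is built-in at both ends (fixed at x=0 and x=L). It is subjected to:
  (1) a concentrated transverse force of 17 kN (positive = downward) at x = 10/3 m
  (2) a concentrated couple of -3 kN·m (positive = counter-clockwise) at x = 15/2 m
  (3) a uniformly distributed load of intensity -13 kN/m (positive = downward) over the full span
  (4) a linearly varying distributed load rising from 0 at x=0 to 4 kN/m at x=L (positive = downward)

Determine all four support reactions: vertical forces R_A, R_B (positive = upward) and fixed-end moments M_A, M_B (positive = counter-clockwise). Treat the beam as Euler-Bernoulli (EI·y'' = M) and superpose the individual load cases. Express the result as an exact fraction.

R_A = -100969/2160 kN, M_A = -30565/432 kN·m, R_B = -99911/2160 kN, M_B = 32963/432 kN·m

Load 1 — point force P=17 kN at a=10/3 m (b=L-a=20/3):
  R_A = Pb²(3a+b)/L³ = 17·(20/3)²·(3·(10/3)+(20/3))/10³ = 340/27 kN
  M_A = Pab²/L² = 17·(10/3)·(20/3)²/10² = 680/27 kN·m
  R_B = Pa²(a+3b)/L³ = 17·(10/3)²·((10/3)+3·(20/3))/10³ = 119/27 kN
  M_B = -Pa²b/L² = -17·(10/3)²·(20/3)/10² = -340/27 kN·m
Load 2 — applied couple M₀=-3 kN·m at a=15/2 m (b=L-a=5/2):
  R_A = 6M₀ab/L³ = 6·(-3)·(15/2)·(5/2)/10³ = -27/80 kN
  M_A = M₀b(2a-b)/L² = (-3)·(5/2)·(2·(15/2)-(5/2))/10² = -15/16 kN·m
  R_B = -6M₀ab/L³ = -6·(-3)·(15/2)·(5/2)/10³ = 27/80 kN
  M_B = M₀a(2b-a)/L² = (-3)·(15/2)·(2·(5/2)-(15/2))/10² = 9/16 kN·m
Load 3 — uniform load w=-13 kN/m over full span:
  R_A = wL/2 = (-13)·10/2 = -65 kN
  M_A = wL²/12 = (-13)·10²/12 = -325/3 kN·m
  R_B = wL/2 = (-13)·10/2 = -65 kN
  M_B = -wL²/12 = -(-13)·10²/12 = 325/3 kN·m
Load 4 — triangular load w₀=4 kN/m (0→w₀ over full span):
  R_A = 3w₀L/20 = 3·4·10/20 = 6 kN
  M_A = w₀L²/30 = 4·10²/30 = 40/3 kN·m
  R_B = 7w₀L/20 = 7·4·10/20 = 14 kN
  M_B = -w₀L²/20 = -4·10²/20 = -20 kN·m
Superposition: R_A = -100969/2160 kN, M_A = -30565/432 kN·m, R_B = -99911/2160 kN, M_B = 32963/432 kN·m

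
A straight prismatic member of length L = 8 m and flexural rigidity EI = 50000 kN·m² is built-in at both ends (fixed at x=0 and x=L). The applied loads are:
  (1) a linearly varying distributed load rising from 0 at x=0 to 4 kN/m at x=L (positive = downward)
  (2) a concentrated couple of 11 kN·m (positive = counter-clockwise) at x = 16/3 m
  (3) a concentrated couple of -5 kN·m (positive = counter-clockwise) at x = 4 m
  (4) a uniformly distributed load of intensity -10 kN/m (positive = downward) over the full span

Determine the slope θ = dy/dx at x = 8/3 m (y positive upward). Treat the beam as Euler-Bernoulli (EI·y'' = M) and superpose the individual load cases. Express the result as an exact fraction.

Load 1 — triangular load w₀=4 kN/m (0→w₀ over full span):
  θ_1 = -w₀(2x(L-x)(L-2x)(x+2L)+x²(L-x)²)/(120LEI) = -4·(2·(8/3)·(8-(8/3))·(8-2·(8/3))·((8/3)+2·8)+(8/3)²·(8-(8/3))²)/(120·8·50000) = -512/3796875 rad
Load 2 — applied couple M₀=11 kN·m at a=16/3 m (b=L-a=8/3):
  θ_2 = (R_Ax²/2 - M_Ax)/EI  [x≤a] with R_A=11/6, M_A=11/3 = ((11/6)·(8/3)²/2 - (11/3)·(8/3))/50000 = -11/168750 rad
Load 3 — applied couple M₀=-5 kN·m at a=4 m (b=L-a=4):
  θ_3 = (R_Ax²/2 - M_Ax)/EI  [x≤a] with R_A=-15/16, M_A=-5/4 = ((-15/16)·(8/3)²/2 - (-5/4)·(8/3))/50000 = 0 rad
Load 4 — uniform load w=-10 kN/m over full span:
  θ_4 = -wx(L-x)(L-2x)/(12EI) = -(-10)·(8/3)·(8-(8/3))·(8-2·(8/3))/(12·50000) = 32/50625 rad
Superposition: θ = Σ θ_i = 3281/7593750 rad ≈ 0.000432 rad

θ(8/3) = 3281/7593750 rad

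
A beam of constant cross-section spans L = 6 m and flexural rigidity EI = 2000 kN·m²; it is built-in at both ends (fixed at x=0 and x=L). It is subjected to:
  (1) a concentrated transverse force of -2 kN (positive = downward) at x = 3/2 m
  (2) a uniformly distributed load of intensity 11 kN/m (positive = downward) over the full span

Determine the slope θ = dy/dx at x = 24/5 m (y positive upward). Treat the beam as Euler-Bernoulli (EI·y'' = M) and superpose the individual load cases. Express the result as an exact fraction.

Load 1 — point force P=-2 kN at a=3/2 m (b=L-a=9/2):
  θ_1 = Pa²(L-x)(2bL-(3b+a)(L-x))/(2L³EI)  [x>a] = (-2)·(3/2)²·(6-(24/5))·(2·(9/2)·6-(3·(9/2)+(3/2))·(6-(24/5)))/(2·6³·2000) = -9/40000 rad
Load 2 — uniform load w=11 kN/m over full span:
  θ_2 = -wx(L-x)(L-2x)/(12EI) = -11·(24/5)·(6-(24/5))·(6-2·(24/5))/(12·2000) = 297/31250 rad
Superposition: θ = Σ θ_i = 9279/1000000 rad ≈ 0.009279 rad

θ(24/5) = 9279/1000000 rad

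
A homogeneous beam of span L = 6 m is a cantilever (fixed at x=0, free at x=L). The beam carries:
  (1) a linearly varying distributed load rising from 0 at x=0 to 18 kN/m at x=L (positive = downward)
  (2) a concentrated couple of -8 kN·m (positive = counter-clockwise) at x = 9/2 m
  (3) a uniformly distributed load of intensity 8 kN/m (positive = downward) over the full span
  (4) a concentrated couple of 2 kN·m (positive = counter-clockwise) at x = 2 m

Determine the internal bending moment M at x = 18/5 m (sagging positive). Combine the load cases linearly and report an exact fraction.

Load 1 — triangular load w₀=18 kN/m (0→w₀ over full span):
  M_1 = w₀Lx/2 - w₀L²/3 - w₀x³/(6L) = 18·6·(18/5)/2 - 18·6²/3 - 18·(18/5)³/(6·6) = -5616/125 kN·m
Load 2 — applied couple M₀=-8 kN·m at a=9/2 m (b=L-a=3/2):
  M_2 = M₀  [x≤a] = (-8) = -8 kN·m
Load 3 — uniform load w=8 kN/m over full span:
  M_3 = -w(L-x)²/2 = -8·(6-(18/5))²/2 = -576/25 kN·m
Load 4 — applied couple M₀=2 kN·m at a=2 m (b=L-a=4):
  M_4 = 0  [x>a] = 0 kN·m
Superposition: M = Σ M_i = -9496/125 kN·m ≈ -75.968000 kN·m

M(18/5) = -9496/125 kN·m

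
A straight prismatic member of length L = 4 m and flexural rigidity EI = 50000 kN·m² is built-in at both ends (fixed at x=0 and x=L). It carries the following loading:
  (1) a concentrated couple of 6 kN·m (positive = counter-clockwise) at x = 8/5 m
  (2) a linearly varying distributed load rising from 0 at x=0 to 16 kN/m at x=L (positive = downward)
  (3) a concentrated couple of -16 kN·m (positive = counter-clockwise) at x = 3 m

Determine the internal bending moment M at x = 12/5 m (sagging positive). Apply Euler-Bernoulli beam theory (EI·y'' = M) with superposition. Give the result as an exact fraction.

M(12/5) = -767/375 kN·m

Load 1 — applied couple M₀=6 kN·m at a=8/5 m (b=L-a=12/5):
  M_1 = R_Ax - M_A - M₀  [x>a] with R_A=54/25, M_A=18/25 = (54/25)·(12/5) - (18/25) - 6 = -192/125 kN·m
Load 2 — triangular load w₀=16 kN/m (0→w₀ over full span):
  M_2 = 3w₀Lx/20 - w₀L²/30 - w₀x³/(6L) = 3·16·4·(12/5)/20 - 16·4²/30 - 16·(12/5)³/(6·4) = 1984/375 kN·m
Load 3 — applied couple M₀=-16 kN·m at a=3 m (b=L-a=1):
  M_3 = R_Ax - M_A  [x≤a] with R_A=-9/2, M_A=-5 = (-9/2)·(12/5) - (-5) = -29/5 kN·m
Superposition: M = Σ M_i = -767/375 kN·m ≈ -2.045333 kN·m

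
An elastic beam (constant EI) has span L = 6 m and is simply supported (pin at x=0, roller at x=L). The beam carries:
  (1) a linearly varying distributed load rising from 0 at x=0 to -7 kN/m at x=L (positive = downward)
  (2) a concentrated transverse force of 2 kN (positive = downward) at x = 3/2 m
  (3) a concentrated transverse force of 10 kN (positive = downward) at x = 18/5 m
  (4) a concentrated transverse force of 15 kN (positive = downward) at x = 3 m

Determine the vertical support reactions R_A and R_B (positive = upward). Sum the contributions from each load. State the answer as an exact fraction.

Load 1 — triangular load w₀=-7 kN/m (0→w₀ over full span):
  R_A = w₀L/6 = (-7)·6/6 = -7 kN
  R_B = w₀L/3 = (-7)·6/3 = -14 kN
Load 2 — point force P=2 kN at a=3/2 m (b=L-a=9/2):
  R_A = Pb/L = 2·(9/2)/6 = 3/2 kN
  R_B = Pa/L = 2·(3/2)/6 = 1/2 kN
Load 3 — point force P=10 kN at a=18/5 m (b=L-a=12/5):
  R_A = Pb/L = 10·(12/5)/6 = 4 kN
  R_B = Pa/L = 10·(18/5)/6 = 6 kN
Load 4 — point force P=15 kN at a=3 m (b=L-a=3):
  R_A = Pb/L = 15·3/6 = 15/2 kN
  R_B = Pa/L = 15·3/6 = 15/2 kN
Superposition: R_A = 6 kN, R_B = 0 kN

R_A = 6 kN, R_B = 0 kN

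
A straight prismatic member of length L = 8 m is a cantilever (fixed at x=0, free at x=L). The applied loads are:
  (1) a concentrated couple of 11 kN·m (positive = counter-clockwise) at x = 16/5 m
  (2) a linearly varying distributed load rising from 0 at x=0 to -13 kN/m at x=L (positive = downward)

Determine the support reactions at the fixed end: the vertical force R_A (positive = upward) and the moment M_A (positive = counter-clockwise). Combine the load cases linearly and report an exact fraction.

Load 1 — applied couple M₀=11 kN·m at a=16/5 m (b=L-a=24/5):
  R_A = 0 kN
  M_A = -M₀ = -11 kN·m
Load 2 — triangular load w₀=-13 kN/m (0→w₀ over full span):
  R_A = w₀L/2 = (-13)·8/2 = -52 kN
  M_A = w₀L²/3 = (-13)·8²/3 = -832/3 kN·m
Superposition: R_A = -52 kN, M_A = -865/3 kN·m

R_A = -52 kN, M_A = -865/3 kN·m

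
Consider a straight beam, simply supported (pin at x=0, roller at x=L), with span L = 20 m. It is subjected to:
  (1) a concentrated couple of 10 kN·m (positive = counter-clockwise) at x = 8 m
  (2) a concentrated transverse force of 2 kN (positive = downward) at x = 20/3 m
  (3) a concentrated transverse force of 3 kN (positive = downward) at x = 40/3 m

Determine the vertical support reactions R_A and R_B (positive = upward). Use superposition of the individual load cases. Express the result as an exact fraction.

R_A = 17/6 kN, R_B = 13/6 kN

Load 1 — applied couple M₀=10 kN·m at a=8 m (b=L-a=12):
  R_A = M₀/L = 10/20 = 1/2 kN
  R_B = -M₀/L = -10/20 = -1/2 kN
Load 2 — point force P=2 kN at a=20/3 m (b=L-a=40/3):
  R_A = Pb/L = 2·(40/3)/20 = 4/3 kN
  R_B = Pa/L = 2·(20/3)/20 = 2/3 kN
Load 3 — point force P=3 kN at a=40/3 m (b=L-a=20/3):
  R_A = Pb/L = 3·(20/3)/20 = 1 kN
  R_B = Pa/L = 3·(40/3)/20 = 2 kN
Superposition: R_A = 17/6 kN, R_B = 13/6 kN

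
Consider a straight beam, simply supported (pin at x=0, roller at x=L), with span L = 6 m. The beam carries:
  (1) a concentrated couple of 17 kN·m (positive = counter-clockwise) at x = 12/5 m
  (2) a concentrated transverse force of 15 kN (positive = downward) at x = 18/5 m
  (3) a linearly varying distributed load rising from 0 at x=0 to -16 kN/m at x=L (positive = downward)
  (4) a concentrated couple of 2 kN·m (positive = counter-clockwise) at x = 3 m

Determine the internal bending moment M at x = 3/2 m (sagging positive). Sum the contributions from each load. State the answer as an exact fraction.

Load 1 — applied couple M₀=17 kN·m at a=12/5 m (b=L-a=18/5):
  M_1 = M₀x/L  [x≤a] = 17·(3/2)/6 = 17/4 kN·m
Load 2 — point force P=15 kN at a=18/5 m (b=L-a=12/5):
  M_2 = Pbx/L  [x≤a] = 15·(12/5)·(3/2)/6 = 9 kN·m
Load 3 — triangular load w₀=-16 kN/m (0→w₀ over full span):
  M_3 = w₀Lx/6 - w₀x³/(6L) = (-16)·6·(3/2)/6 - (-16)·(3/2)³/(6·6) = -45/2 kN·m
Load 4 — applied couple M₀=2 kN·m at a=3 m (b=L-a=3):
  M_4 = M₀x/L  [x≤a] = 2·(3/2)/6 = 1/2 kN·m
Superposition: M = Σ M_i = -35/4 kN·m ≈ -8.750000 kN·m

M(3/2) = -35/4 kN·m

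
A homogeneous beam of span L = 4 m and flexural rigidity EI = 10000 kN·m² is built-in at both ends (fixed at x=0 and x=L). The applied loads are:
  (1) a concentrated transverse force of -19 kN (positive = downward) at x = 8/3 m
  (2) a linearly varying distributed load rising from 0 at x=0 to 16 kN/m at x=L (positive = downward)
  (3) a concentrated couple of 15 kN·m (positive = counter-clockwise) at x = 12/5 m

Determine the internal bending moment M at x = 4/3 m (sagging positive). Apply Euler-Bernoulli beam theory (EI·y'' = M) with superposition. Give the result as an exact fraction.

M(4/3) = 112/27 kN·m

Load 1 — point force P=-19 kN at a=8/3 m (b=L-a=4/3):
  M_1 = Pb²(3a+b)x/L³ - Pab²/L²  [x≤a] = (-19)·(4/3)²·(3·(8/3)+(4/3))·(4/3)/4³ - (-19)·(8/3)·(4/3)²/4² = -76/81 kN·m
Load 2 — triangular load w₀=16 kN/m (0→w₀ over full span):
  M_2 = 3w₀Lx/20 - w₀L²/30 - w₀x³/(6L) = 3·16·4·(4/3)/20 - 16·4²/30 - 16·(4/3)³/(6·4) = 1088/405 kN·m
Load 3 — applied couple M₀=15 kN·m at a=12/5 m (b=L-a=8/5):
  M_3 = R_Ax - M_A  [x≤a] with R_A=27/5, M_A=24/5 = (27/5)·(4/3) - (24/5) = 12/5 kN·m
Superposition: M = Σ M_i = 112/27 kN·m ≈ 4.148148 kN·m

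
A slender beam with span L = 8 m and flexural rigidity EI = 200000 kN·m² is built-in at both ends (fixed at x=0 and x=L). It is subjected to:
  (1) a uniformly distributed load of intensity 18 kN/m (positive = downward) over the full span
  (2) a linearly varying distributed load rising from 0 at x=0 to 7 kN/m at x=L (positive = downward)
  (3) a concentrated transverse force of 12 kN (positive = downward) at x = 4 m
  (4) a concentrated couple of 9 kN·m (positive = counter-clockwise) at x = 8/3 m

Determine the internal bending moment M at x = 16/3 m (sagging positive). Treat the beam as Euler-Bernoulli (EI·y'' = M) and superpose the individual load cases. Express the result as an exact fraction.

M(16/3) = 17311/405 kN·m

Load 1 — uniform load w=18 kN/m over full span:
  M_1 = wLx/2 - wL²/12 - wx²/2 = 18·8·(16/3)/2 - 18·8²/12 - 18·(16/3)²/2 = 32 kN·m
Load 2 — triangular load w₀=7 kN/m (0→w₀ over full span):
  M_2 = 3w₀Lx/20 - w₀L²/30 - w₀x³/(6L) = 3·7·8·(16/3)/20 - 7·8²/30 - 7·(16/3)³/(6·8) = 3136/405 kN·m
Load 3 — point force P=12 kN at a=4 m (b=L-a=4):
  M_3 = Pa²(a+3b)(L-x)/L³ - Pa²b/L²  [x>a] = 12·4²·(4+3·4)·(8-(16/3))/8³ - 12·4²·4/8² = 4 kN·m
Load 4 — applied couple M₀=9 kN·m at a=8/3 m (b=L-a=16/3):
  M_4 = R_Ax - M_A - M₀  [x>a] with R_A=3/2, M_A=0 = (3/2)·(16/3) - 0 - 9 = -1 kN·m
Superposition: M = Σ M_i = 17311/405 kN·m ≈ 42.743210 kN·m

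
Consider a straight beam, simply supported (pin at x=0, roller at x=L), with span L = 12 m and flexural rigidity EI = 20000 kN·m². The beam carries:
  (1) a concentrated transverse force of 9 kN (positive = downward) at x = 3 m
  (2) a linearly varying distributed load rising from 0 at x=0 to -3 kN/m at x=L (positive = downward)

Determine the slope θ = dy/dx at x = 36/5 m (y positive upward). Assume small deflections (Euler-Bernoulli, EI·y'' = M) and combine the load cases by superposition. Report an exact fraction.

θ(36/5) = -10107/100000000 rad

Load 1 — point force P=9 kN at a=3 m (b=L-a=9):
  θ_1 = -Pa(2L²-6Lx+3x²+a²)/(6LEI)  [x>a] = -9·3·(2·12²-6·12·(36/5)+3·(36/5)²+3²)/(6·12·20000) = 4941/4000000 rad
Load 2 — triangular load w₀=-3 kN/m (0→w₀ over full span):
  θ_2 = -w₀(7L⁴-30L²x²+15x⁴)/(360LEI) = -(-3)·(7·12⁴-30·12²·(36/5)²+15·(36/5)⁴)/(360·12·20000) = -522/390625 rad
Superposition: θ = Σ θ_i = -10107/100000000 rad ≈ -0.000101 rad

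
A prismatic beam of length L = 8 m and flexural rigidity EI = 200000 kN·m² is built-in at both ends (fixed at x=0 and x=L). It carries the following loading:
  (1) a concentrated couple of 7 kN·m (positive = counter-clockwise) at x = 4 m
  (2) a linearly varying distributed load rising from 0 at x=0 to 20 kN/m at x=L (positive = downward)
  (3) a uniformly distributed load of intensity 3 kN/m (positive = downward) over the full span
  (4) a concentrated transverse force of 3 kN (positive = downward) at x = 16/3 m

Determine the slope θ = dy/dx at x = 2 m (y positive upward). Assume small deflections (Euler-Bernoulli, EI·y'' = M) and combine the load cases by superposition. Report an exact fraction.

Load 1 — applied couple M₀=7 kN·m at a=4 m (b=L-a=4):
  θ_1 = (R_Ax²/2 - M_Ax)/EI  [x≤a] with R_A=21/16, M_A=7/4 = ((21/16)·2²/2 - (7/4)·2)/200000 = -7/1600000 rad
Load 2 — triangular load w₀=20 kN/m (0→w₀ over full span):
  θ_2 = -w₀(2x(L-x)(L-2x)(x+2L)+x²(L-x)²)/(120LEI) = -20·(2·2·(8-2)·(8-2·2)·(2+2·8)+2²·(8-2)²)/(120·8·200000) = -39/200000 rad
Load 3 — uniform load w=3 kN/m over full span:
  θ_3 = -wx(L-x)(L-2x)/(12EI) = -3·2·(8-2)·(8-2·2)/(12·200000) = -3/50000 rad
Load 4 — point force P=3 kN at a=16/3 m (b=L-a=8/3):
  θ_4 = -Pb²x(2aL-(3a+b)x)/(2L³EI)  [x≤a] = -3·(8/3)²·2·(2·(16/3)·8-(3·(16/3)+(8/3))·2)/(2·8³·200000) = -1/100000 rad
Superposition: θ = Σ θ_i = -431/1600000 rad ≈ -0.000269 rad

θ(2) = -431/1600000 rad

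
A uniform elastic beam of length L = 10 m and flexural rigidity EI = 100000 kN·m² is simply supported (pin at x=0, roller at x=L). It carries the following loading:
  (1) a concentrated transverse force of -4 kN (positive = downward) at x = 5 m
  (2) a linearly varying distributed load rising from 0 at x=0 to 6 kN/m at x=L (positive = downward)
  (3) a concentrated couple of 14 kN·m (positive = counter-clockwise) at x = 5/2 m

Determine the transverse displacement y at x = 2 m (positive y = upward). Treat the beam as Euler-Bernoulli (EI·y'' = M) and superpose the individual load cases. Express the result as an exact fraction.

y(2) = -41663/30000000 m

Load 1 — point force P=-4 kN at a=5 m (b=L-a=5):
  y_1 = -Pbx(L²-b²-x²)/(6LEI)  [x≤a] = -(-4)·5·2·(10²-5²-2²)/(6·10·100000) = 71/150000 m
Load 2 — triangular load w₀=6 kN/m (0→w₀ over full span):
  y_2 = -w₀x(7L⁴-10L²x²+3x⁴)/(360LEI) = -6·2·(7·10⁴-10·10²·2²+3·2⁴)/(360·10·100000) = -172/78125 m
Load 3 — applied couple M₀=14 kN·m at a=5/2 m (b=L-a=15/2):
  y_3 = (M₀x³/(6L)+C₁x)/EI  [x≤a] with C₁=M₀(3b²-L²)/(6L)=385/24 = (14·2³/(6·10)+(385/24)·2)/100000 = 679/2000000 m
Superposition: y = Σ y_i = -41663/30000000 m ≈ -0.001389 m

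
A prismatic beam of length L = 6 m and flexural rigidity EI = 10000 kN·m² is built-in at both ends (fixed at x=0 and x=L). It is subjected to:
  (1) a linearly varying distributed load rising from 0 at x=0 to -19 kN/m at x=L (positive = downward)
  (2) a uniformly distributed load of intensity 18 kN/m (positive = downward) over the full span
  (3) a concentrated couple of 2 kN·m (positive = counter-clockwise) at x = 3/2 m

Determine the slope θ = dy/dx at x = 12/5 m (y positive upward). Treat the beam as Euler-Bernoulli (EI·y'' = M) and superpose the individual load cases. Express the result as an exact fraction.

θ(12/5) = -6903/12500000 rad

Load 1 — triangular load w₀=-19 kN/m (0→w₀ over full span):
  θ_1 = -w₀(2x(L-x)(L-2x)(x+2L)+x²(L-x)²)/(120LEI) = -(-19)·(2·(12/5)·(6-(12/5))·(6-2·(12/5))·((12/5)+2·6)+(12/5)²·(6-(12/5))²)/(120·6·10000) = 1539/1562500 rad
Load 2 — uniform load w=18 kN/m over full span:
  θ_2 = -wx(L-x)(L-2x)/(12EI) = -18·(12/5)·(6-(12/5))·(6-2·(12/5))/(12·10000) = -243/156250 rad
Load 3 — applied couple M₀=2 kN·m at a=3/2 m (b=L-a=9/2):
  θ_3 = (R_Ax²/2 - M_Ax - M₀(x-a))/EI  [x>a] with R_A=3/8, M_A=-3/8 = ((3/8)·(12/5)²/2 - (-3/8)·(12/5) - 2·((12/5)-(3/2)))/10000 = 9/500000 rad
Superposition: θ = Σ θ_i = -6903/12500000 rad ≈ -0.000552 rad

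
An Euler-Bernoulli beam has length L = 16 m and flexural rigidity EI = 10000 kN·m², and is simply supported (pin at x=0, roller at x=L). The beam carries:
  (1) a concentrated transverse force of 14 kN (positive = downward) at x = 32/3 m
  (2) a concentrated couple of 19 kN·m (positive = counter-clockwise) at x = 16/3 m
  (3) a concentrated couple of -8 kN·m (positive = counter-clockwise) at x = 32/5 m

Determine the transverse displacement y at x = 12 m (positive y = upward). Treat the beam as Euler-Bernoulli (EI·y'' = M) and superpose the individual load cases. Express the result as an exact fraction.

Load 1 — point force P=14 kN at a=32/3 m (b=L-a=16/3):
  y_1 = -Pa(L-x)(2Lx-a²-x²)/(6LEI)  [x>a] = -14·(32/3)·(16-12)·(2·16·12-(32/3)²-12²)/(6·16·10000) = -3976/50625 m
Load 2 — applied couple M₀=19 kN·m at a=16/3 m (b=L-a=32/3):
  y_2 = (M₀x³/(6L)-M₀(x-a)²/2+C₁x)/EI  [x>a] with C₁=M₀(3b²-L²)/(6L)=152/9 = (19·12³/(6·16)-19·(12-(16/3))²/2+(152/9)·12)/10000 = 551/45000 m
Load 3 — applied couple M₀=-8 kN·m at a=32/5 m (b=L-a=48/5):
  y_3 = (M₀x³/(6L)-M₀(x-a)²/2+C₁x)/EI  [x>a] with C₁=M₀(3b²-L²)/(6L)=-128/75 = ((-8)·12³/(6·16)-(-8)·(12-(32/5))²/2+(-128/75)·12)/10000 = -61/15625 m
Superposition: y = Σ y_i = -710753/10125000 m ≈ -0.070198 m

y(12) = -710753/10125000 m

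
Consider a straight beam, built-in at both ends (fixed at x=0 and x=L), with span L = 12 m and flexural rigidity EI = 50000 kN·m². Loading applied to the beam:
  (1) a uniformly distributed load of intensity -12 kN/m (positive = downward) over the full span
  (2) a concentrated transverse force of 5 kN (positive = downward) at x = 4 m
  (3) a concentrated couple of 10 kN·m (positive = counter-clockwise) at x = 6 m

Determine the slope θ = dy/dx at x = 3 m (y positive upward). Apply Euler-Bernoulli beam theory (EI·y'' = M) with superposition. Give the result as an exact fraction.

Load 1 — uniform load w=-12 kN/m over full span:
  θ_1 = -wx(L-x)(L-2x)/(12EI) = -(-12)·3·(12-3)·(12-2·3)/(12·50000) = 81/25000 rad
Load 2 — point force P=5 kN at a=4 m (b=L-a=8):
  θ_2 = -Pb²x(2aL-(3a+b)x)/(2L³EI)  [x≤a] = -5·8²·3·(2·4·12-(3·4+8)·3)/(2·12³·50000) = -1/5000 rad
Load 3 — applied couple M₀=10 kN·m at a=6 m (b=L-a=6):
  θ_3 = (R_Ax²/2 - M_Ax)/EI  [x≤a] with R_A=5/4, M_A=5/2 = ((5/4)·3²/2 - (5/2)·3)/50000 = -3/80000 rad
Superposition: θ = Σ θ_i = 1201/400000 rad ≈ 0.003002 rad

θ(3) = 1201/400000 rad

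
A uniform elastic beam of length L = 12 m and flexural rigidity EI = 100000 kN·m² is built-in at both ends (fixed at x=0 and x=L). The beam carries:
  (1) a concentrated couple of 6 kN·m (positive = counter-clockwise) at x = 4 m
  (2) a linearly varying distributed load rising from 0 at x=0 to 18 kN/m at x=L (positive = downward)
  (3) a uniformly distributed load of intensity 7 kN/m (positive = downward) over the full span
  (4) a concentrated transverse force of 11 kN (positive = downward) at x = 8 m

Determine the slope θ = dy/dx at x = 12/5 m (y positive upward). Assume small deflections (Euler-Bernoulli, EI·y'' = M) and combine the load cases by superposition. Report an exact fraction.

θ(12/5) = -53021/23437500 rad

Load 1 — applied couple M₀=6 kN·m at a=4 m (b=L-a=8):
  θ_1 = (R_Ax²/2 - M_Ax)/EI  [x≤a] with R_A=2/3, M_A=0 = ((2/3)·(12/5)²/2 - 0·(12/5))/100000 = 3/156250 rad
Load 2 — triangular load w₀=18 kN/m (0→w₀ over full span):
  θ_2 = -w₀(2x(L-x)(L-2x)(x+2L)+x²(L-x)²)/(120LEI) = -18·(2·(12/5)·(12-(12/5))·(12-2·(12/5))·((12/5)+2·12)+(12/5)²·(12-(12/5))²)/(120·12·100000) = -2268/1953125 rad
Load 3 — uniform load w=7 kN/m over full span:
  θ_3 = -wx(L-x)(L-2x)/(12EI) = -7·(12/5)·(12-(12/5))·(12-2·(12/5))/(12·100000) = -378/390625 rad
Load 4 — point force P=11 kN at a=8 m (b=L-a=4):
  θ_4 = -Pb²x(2aL-(3a+b)x)/(2L³EI)  [x≤a] = -11·4²·(12/5)·(2·8·12-(3·8+4)·(12/5))/(2·12³·100000) = -143/937500 rad
Superposition: θ = Σ θ_i = -53021/23437500 rad ≈ -0.002262 rad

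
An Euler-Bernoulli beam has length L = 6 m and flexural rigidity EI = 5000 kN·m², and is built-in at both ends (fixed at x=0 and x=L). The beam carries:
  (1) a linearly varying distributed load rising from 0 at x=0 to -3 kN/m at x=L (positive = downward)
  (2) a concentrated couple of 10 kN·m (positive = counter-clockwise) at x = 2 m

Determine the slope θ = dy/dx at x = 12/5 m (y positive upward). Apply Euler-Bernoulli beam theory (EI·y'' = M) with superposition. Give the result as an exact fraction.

θ(12/5) = 309/390625 rad

Load 1 — triangular load w₀=-3 kN/m (0→w₀ over full span):
  θ_1 = -w₀(2x(L-x)(L-2x)(x+2L)+x²(L-x)²)/(120LEI) = -(-3)·(2·(12/5)·(6-(12/5))·(6-2·(12/5))·((12/5)+2·6)+(12/5)²·(6-(12/5))²)/(120·6·5000) = 243/781250 rad
Load 2 — applied couple M₀=10 kN·m at a=2 m (b=L-a=4):
  θ_2 = (R_Ax²/2 - M_Ax - M₀(x-a))/EI  [x>a] with R_A=20/9, M_A=0 = ((20/9)·(12/5)²/2 - 0·(12/5) - 10·((12/5)-2))/5000 = 3/6250 rad
Superposition: θ = Σ θ_i = 309/390625 rad ≈ 0.000791 rad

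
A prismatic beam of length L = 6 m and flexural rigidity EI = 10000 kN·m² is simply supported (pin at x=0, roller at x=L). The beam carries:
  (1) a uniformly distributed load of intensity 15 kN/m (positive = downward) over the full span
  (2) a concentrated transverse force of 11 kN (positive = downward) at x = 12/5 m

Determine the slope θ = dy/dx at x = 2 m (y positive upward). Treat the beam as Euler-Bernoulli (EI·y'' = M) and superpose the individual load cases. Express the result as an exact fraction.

Load 1 — uniform load w=15 kN/m over full span:
  θ_1 = -w(L³-6Lx²+4x³)/(24EI) = -15·(6³-6·6·2²+4·2³)/(24·10000) = -13/2000 rad
Load 2 — point force P=11 kN at a=12/5 m (b=L-a=18/5):
  θ_2 = -Pb(L²-b²-3x²)/(6LEI)  [x≤a] = -11·(18/5)·(6²-(18/5)²-3·2²)/(6·6·10000) = -759/625000 rad
Superposition: θ = Σ θ_i = -9643/1250000 rad ≈ -0.007714 rad

θ(2) = -9643/1250000 rad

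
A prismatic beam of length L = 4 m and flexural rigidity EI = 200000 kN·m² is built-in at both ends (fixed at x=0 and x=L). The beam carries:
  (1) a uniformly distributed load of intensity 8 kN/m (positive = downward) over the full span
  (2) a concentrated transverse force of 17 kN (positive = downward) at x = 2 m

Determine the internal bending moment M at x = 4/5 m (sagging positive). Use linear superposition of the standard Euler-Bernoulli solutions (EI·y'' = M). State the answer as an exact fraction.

M(4/5) = -319/150 kN·m

Load 1 — uniform load w=8 kN/m over full span:
  M_1 = wLx/2 - wL²/12 - wx²/2 = 8·4·(4/5)/2 - 8·4²/12 - 8·(4/5)²/2 = -32/75 kN·m
Load 2 — point force P=17 kN at a=2 m (b=L-a=2):
  M_2 = Pb²(3a+b)x/L³ - Pab²/L²  [x≤a] = 17·2²·(3·2+2)·(4/5)/4³ - 17·2·2²/4² = -17/10 kN·m
Superposition: M = Σ M_i = -319/150 kN·m ≈ -2.126667 kN·m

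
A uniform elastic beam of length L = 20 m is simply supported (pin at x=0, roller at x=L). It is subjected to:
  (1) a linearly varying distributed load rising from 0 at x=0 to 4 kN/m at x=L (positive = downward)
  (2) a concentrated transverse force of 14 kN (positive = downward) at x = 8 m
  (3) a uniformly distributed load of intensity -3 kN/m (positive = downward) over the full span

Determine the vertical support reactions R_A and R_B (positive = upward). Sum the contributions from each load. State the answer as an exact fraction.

Load 1 — triangular load w₀=4 kN/m (0→w₀ over full span):
  R_A = w₀L/6 = 4·20/6 = 40/3 kN
  R_B = w₀L/3 = 4·20/3 = 80/3 kN
Load 2 — point force P=14 kN at a=8 m (b=L-a=12):
  R_A = Pb/L = 14·12/20 = 42/5 kN
  R_B = Pa/L = 14·8/20 = 28/5 kN
Load 3 — uniform load w=-3 kN/m over full span:
  R_A = wL/2 = (-3)·20/2 = -30 kN
  R_B = wL/2 = (-3)·20/2 = -30 kN
Superposition: R_A = -124/15 kN, R_B = 34/15 kN

R_A = -124/15 kN, R_B = 34/15 kN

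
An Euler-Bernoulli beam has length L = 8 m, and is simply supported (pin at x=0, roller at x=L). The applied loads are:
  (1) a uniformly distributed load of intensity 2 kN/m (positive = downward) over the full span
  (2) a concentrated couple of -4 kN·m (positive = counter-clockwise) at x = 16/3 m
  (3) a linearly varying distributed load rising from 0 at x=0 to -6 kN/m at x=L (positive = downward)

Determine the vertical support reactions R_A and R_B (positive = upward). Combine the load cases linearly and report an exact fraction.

R_A = -1/2 kN, R_B = -15/2 kN

Load 1 — uniform load w=2 kN/m over full span:
  R_A = wL/2 = 2·8/2 = 8 kN
  R_B = wL/2 = 2·8/2 = 8 kN
Load 2 — applied couple M₀=-4 kN·m at a=16/3 m (b=L-a=8/3):
  R_A = M₀/L = (-4)/8 = -1/2 kN
  R_B = -M₀/L = -(-4)/8 = 1/2 kN
Load 3 — triangular load w₀=-6 kN/m (0→w₀ over full span):
  R_A = w₀L/6 = (-6)·8/6 = -8 kN
  R_B = w₀L/3 = (-6)·8/3 = -16 kN
Superposition: R_A = -1/2 kN, R_B = -15/2 kN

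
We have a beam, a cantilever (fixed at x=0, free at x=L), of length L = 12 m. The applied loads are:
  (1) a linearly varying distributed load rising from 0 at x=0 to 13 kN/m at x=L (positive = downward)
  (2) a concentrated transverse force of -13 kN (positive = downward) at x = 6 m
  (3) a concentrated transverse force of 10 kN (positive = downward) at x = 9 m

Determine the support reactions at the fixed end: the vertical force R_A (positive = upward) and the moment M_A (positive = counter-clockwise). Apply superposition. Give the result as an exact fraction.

Load 1 — triangular load w₀=13 kN/m (0→w₀ over full span):
  R_A = w₀L/2 = 13·12/2 = 78 kN
  M_A = w₀L²/3 = 13·12²/3 = 624 kN·m
Load 2 — point force P=-13 kN at a=6 m (b=L-a=6):
  R_A = P = (-13) = -13 kN
  M_A = Pa = (-13)·6 = -78 kN·m
Load 3 — point force P=10 kN at a=9 m (b=L-a=3):
  R_A = P = 10 kN
  M_A = Pa = 10·9 = 90 kN·m
Superposition: R_A = 75 kN, M_A = 636 kN·m

R_A = 75 kN, M_A = 636 kN·m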